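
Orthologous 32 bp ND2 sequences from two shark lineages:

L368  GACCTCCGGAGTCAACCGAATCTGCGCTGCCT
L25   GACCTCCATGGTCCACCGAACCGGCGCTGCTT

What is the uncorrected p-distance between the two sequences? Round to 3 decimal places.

Differing sites — 8:G/A; 9:G/T; 10:A/G; 14:A/C; 21:T/C; 23:T/G; 31:C/T.
There are 7 differences over 32 sites, so p = 7/32 = 0.219.

0.219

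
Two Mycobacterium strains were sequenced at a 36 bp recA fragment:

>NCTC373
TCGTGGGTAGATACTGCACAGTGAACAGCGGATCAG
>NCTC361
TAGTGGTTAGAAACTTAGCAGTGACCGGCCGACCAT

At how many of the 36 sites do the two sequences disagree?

11

The sequences differ at positions 2 (C/A), 7 (G/T), 12 (T/A), 16 (G/T), 17 (C/A), 18 (A/G), 25 (A/C), 27 (A/G), 30 (G/C), 33 (T/C), 36 (G/T).
That gives 11 mismatches out of 36 aligned sites, so the Hamming distance is 11.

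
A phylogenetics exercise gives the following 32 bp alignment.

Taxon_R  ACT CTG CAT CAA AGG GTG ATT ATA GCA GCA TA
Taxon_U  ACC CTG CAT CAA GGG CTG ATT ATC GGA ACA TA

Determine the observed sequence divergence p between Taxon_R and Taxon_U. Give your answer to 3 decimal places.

The sequences differ at positions 3 (T/C), 13 (A/G), 16 (G/C), 24 (A/C), 26 (C/G), 28 (G/A).
There are 6 differences over 32 sites, so p = 6/32 = 0.188.

0.188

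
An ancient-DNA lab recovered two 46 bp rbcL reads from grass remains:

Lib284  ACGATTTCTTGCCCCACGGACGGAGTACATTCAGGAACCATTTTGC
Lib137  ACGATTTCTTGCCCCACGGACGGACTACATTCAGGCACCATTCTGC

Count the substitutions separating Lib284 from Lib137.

Mismatches occur at site 25 (G↔C), site 36 (A↔C), site 43 (T↔C).
That gives 3 mismatches out of 46 aligned sites, so the Hamming distance is 3.

3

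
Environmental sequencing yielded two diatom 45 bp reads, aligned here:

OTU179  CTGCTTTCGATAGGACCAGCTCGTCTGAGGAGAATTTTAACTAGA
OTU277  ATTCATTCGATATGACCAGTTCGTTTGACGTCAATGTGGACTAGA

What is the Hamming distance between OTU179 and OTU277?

12

The sequences differ at positions 1 (C/A), 3 (G/T), 5 (T/A), 13 (G/T), 20 (C/T), 25 (C/T), 29 (G/C), 31 (A/T), 32 (G/C), 36 (T/G), 38 (T/G), 39 (A/G).
That gives 12 mismatches out of 45 aligned sites, so the Hamming distance is 12.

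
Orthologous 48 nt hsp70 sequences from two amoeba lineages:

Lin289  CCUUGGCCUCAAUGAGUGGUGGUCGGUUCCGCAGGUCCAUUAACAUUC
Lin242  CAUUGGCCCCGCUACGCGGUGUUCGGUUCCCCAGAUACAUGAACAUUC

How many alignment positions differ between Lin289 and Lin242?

Differing sites — 2:C/A; 9:U/C; 11:A/G; 12:A/C; 14:G/A; 15:A/C; 17:U/C; 22:G/U; 31:G/C; 35:G/A; 37:C/A; 41:U/G.
That gives 12 mismatches out of 48 aligned sites, so the Hamming distance is 12.

12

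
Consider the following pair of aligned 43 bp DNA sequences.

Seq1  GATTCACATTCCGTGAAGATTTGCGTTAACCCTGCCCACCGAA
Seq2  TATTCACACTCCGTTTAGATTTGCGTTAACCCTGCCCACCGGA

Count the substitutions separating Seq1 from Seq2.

Differing sites — 1:G/T; 9:T/C; 15:G/T; 16:A/T; 42:A/G.
That gives 5 mismatches out of 43 aligned sites, so the Hamming distance is 5.

5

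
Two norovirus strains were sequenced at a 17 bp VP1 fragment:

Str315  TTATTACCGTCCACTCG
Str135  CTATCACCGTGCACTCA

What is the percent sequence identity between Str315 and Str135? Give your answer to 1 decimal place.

Mismatches occur at site 1 (T/C), site 5 (T/C), site 11 (C/G), site 17 (G/A).
13 of the 17 sites match, so the percent identity is 13/17 × 100 = 76.5%.

76.5%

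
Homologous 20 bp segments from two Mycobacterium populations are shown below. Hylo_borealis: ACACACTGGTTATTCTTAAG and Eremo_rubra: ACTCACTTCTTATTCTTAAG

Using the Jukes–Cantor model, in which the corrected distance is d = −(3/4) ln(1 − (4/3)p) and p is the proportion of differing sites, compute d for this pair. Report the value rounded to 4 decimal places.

0.1674

Differing sites — 3:A/T; 8:G/T; 9:G/C.
p = 3/20 = 0.150000.
d = −0.75 · ln(1 − (4/3)·0.150000) = −0.75 · ln(0.800000) = −0.75 · (-0.223144) = 0.1674.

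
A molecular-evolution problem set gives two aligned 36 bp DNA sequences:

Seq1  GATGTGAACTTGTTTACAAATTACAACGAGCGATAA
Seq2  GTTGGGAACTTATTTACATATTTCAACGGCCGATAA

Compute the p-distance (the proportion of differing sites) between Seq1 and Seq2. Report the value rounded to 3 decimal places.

Differing sites — 2:A/T; 5:T/G; 12:G/A; 19:A/T; 23:A/T; 29:A/G; 30:G/C.
There are 7 differences over 36 sites, so p = 7/36 = 0.194.

0.194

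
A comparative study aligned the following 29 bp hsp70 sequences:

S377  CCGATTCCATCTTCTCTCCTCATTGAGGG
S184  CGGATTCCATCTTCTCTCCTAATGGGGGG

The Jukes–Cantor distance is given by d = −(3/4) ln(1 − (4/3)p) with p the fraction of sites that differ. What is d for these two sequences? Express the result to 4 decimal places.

0.1524

Differing sites — 2:C/G; 21:C/A; 24:T/G; 26:A/G.
p = 4/29 = 0.137931.
d = −0.75 · ln(1 − (4/3)·0.137931) = −0.75 · ln(0.816092) = −0.75 · (-0.203228) = 0.1524.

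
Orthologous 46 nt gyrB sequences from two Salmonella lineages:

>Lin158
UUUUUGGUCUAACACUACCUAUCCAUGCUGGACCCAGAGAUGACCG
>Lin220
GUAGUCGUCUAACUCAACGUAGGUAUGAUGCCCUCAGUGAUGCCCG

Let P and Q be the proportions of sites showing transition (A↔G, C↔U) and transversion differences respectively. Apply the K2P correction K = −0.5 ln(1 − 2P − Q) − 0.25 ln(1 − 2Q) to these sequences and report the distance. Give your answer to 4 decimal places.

The sequences differ at positions 1 (U/G, transversion), 3 (U/A, transversion), 4 (U/G, transversion), 6 (G/C, transversion), 14 (A/U, transversion), 16 (U/A, transversion), 19 (C/G, transversion), 22 (U/G, transversion), 23 (C/G, transversion), 24 (C/U, transition), 28 (C/A, transversion), 31 (G/C, transversion), 32 (A/C, transversion), 34 (C/U, transition), 38 (A/U, transversion), 43 (A/C, transversion).
Of the 16 differences, 2 transitions and 14 transversions over 46 sites: P = 2/46 = 0.043478, Q = 14/46 = 0.304348.
d = −0.5·ln(0.608696) − 0.25·ln(0.391304) = −0.5·(-0.496436) − 0.25·(-0.938271) = 0.4828.

0.4828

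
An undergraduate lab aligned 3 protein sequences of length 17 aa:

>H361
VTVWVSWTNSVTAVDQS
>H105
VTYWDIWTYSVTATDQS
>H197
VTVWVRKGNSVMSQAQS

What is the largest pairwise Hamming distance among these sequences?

Pairwise Hamming distances:
  H361 vs H105: 5
  H361 vs H197: 7
  H105 vs H197: 10
The largest is 10, between H105 and H197.

10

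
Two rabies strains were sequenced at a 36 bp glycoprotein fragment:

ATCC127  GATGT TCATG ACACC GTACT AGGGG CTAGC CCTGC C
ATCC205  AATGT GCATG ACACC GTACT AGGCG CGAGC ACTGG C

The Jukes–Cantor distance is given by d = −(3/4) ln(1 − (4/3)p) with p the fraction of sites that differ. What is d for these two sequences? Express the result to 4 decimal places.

Differing sites — 1:G/A; 6:T/G; 24:G/C; 27:T/G; 31:C/A; 35:C/G.
p = 6/36 = 0.166667.
d = −0.75 · ln(1 − (4/3)·0.166667) = −0.75 · ln(0.777777) = −0.75 · (-0.251315) = 0.1885.

0.1885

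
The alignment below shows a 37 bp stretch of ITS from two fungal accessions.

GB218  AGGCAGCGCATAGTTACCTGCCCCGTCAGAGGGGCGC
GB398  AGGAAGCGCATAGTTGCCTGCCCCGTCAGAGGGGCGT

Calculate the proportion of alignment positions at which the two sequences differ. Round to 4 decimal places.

Mismatches occur at site 4 (C↔A), site 16 (A↔G), site 37 (C↔T).
There are 3 differences over 37 sites, so p = 3/37 = 0.0811.

0.0811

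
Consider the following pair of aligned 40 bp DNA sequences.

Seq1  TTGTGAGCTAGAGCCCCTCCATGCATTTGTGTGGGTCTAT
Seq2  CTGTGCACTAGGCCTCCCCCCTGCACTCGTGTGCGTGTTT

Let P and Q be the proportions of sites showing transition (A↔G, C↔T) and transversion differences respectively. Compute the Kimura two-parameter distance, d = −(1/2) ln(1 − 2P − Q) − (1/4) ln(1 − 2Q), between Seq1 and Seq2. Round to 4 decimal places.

0.4357

Differing sites — 1:T/C (Ti); 6:A/C (Tv); 7:G/A (Ti); 12:A/G (Ti); 13:G/C (Tv); 15:C/T (Ti); 18:T/C (Ti); 21:A/C (Tv); 26:T/C (Ti); 28:T/C (Ti); 34:G/C (Tv); 37:C/G (Tv); 39:A/T (Tv).
Of the 13 differences, 7 transitions and 6 transversions over 40 sites: P = 7/40 = 0.175000, Q = 6/40 = 0.150000.
d = −0.5·ln(0.500000) − 0.25·ln(0.700000) = −0.5·(-0.693147) − 0.25·(-0.356675) = 0.4357.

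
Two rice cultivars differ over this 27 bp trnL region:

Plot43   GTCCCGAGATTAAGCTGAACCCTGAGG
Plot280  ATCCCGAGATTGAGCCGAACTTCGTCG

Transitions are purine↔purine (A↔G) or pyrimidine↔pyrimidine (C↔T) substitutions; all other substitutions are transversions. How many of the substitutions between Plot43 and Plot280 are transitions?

6

The sequences differ at positions 1 (G/A, transition), 12 (A/G, transition), 16 (T/C, transition), 21 (C/T, transition), 22 (C/T, transition), 23 (T/C, transition), 25 (A/T, transversion), 26 (G/C, transversion).
Of the 8 differences, 6 transitions and 2 transversions, so the answer is 6.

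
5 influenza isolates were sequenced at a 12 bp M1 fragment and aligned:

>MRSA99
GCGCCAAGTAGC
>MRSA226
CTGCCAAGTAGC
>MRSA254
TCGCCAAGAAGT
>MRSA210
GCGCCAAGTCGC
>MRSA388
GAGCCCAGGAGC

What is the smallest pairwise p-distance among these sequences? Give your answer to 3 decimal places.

0.083

Pairwise Hamming distances:
  MRSA99 vs MRSA226: 2
  MRSA99 vs MRSA254: 3
  MRSA99 vs MRSA210: 1
  MRSA99 vs MRSA388: 3
  MRSA226 vs MRSA254: 4
  MRSA226 vs MRSA210: 3
  MRSA226 vs MRSA388: 4
  MRSA254 vs MRSA210: 4
  MRSA254 vs MRSA388: 5
  MRSA210 vs MRSA388: 4
The smallest is 1 mismatch, between MRSA99 and MRSA210; p = 1/12 = 0.083.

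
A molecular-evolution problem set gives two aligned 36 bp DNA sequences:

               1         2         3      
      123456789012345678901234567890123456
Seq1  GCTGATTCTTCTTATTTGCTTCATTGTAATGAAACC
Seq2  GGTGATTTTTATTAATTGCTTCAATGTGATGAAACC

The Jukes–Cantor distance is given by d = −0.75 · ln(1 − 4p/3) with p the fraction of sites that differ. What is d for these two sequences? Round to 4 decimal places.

Differing sites — 2:C/G; 8:C/T; 11:C/A; 15:T/A; 24:T/A; 28:A/G.
p = 6/36 = 0.166667.
d = −0.75 · ln(1 − (4/3)·0.166667) = −0.75 · ln(0.777777) = −0.75 · (-0.251315) = 0.1885.

0.1885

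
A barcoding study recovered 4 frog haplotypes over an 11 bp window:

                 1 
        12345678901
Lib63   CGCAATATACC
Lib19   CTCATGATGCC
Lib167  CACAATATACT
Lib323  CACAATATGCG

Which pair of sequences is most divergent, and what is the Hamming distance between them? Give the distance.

Pairwise Hamming distances:
  Lib63 vs Lib19: 4
  Lib63 vs Lib167: 2
  Lib63 vs Lib323: 3
  Lib19 vs Lib167: 5
  Lib19 vs Lib323: 4
  Lib167 vs Lib323: 2
The largest is 5, between Lib19 and Lib167.

5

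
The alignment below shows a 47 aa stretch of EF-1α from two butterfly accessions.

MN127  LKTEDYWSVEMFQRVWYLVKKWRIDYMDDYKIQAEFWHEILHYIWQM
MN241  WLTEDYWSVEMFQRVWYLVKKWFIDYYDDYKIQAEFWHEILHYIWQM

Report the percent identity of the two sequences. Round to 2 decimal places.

Mismatches occur at site 1 (L/W), site 2 (K/L), site 23 (R/F), site 27 (M/Y).
43 of the 47 sites match, so the percent identity is 43/47 × 100 = 91.49%.

91.49%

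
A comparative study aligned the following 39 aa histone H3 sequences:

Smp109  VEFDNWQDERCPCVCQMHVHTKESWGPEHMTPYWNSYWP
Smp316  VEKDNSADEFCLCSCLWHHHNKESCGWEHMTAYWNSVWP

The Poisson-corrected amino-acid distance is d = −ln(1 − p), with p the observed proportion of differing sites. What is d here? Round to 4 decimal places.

0.4447

Mismatches occur at site 3 (F/K), site 6 (W/S), site 7 (Q/A), site 10 (R/F), site 12 (P/L), site 14 (V/S), site 16 (Q/L), site 17 (M/W), site 19 (V/H), site 21 (T/N), site 25 (W/C), site 27 (P/W), site 32 (P/A), site 37 (Y/V).
p = 14/39 = 0.358974.
d = −ln(1 − 0.358974) = −ln(0.641026) = 0.4447.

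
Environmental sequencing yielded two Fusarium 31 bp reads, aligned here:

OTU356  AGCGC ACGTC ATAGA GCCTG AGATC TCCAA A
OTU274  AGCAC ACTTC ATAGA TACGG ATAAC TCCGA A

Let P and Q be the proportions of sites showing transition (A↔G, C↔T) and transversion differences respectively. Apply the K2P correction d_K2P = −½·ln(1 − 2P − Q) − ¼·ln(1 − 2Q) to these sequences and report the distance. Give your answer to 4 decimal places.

0.3171

Mismatches occur at site 4 (G↔A, transition), site 8 (G↔T, transversion), site 16 (G↔T, transversion), site 17 (C↔A, transversion), site 19 (T↔G, transversion), site 22 (G↔T, transversion), site 24 (T↔A, transversion), site 29 (A↔G, transition).
Of the 8 differences, 2 transitions and 6 transversions over 31 sites: P = 2/31 = 0.064516, Q = 6/31 = 0.193548.
d = −0.5·ln(0.677420) − 0.25·ln(0.612904) = −0.5·(-0.389464) − 0.25·(-0.489547) = 0.3171.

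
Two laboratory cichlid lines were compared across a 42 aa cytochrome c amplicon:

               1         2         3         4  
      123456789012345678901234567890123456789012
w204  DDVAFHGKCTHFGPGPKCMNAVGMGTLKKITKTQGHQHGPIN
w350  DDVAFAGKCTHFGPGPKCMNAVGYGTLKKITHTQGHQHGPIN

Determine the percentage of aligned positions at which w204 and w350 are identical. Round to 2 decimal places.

92.86%

The sequences differ at positions 6 (H/A), 24 (M/Y), 32 (K/H).
39 of the 42 sites match, so the percent identity is 39/42 × 100 = 92.86%.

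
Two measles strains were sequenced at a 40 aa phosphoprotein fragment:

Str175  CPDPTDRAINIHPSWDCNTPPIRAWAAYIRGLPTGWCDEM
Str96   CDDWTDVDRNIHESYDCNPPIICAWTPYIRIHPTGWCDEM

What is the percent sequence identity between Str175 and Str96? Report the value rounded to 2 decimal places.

65.00%

Mismatches occur at site 2 (P↔D), site 4 (P↔W), site 7 (R↔V), site 8 (A↔D), site 9 (I↔R), site 13 (P↔E), site 15 (W↔Y), site 19 (T↔P), site 21 (P↔I), site 23 (R↔C), site 26 (A↔T), site 27 (A↔P), site 31 (G↔I), site 32 (L↔H).
26 of the 40 sites match, so the percent identity is 26/40 × 100 = 65.00%.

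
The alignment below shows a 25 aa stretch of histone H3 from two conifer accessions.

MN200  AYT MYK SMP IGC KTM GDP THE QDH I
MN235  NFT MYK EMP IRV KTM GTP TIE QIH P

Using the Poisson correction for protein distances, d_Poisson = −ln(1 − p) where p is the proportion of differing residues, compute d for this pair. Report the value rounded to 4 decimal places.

0.4463

Differing sites — 1:A/N; 2:Y/F; 7:S/E; 11:G/R; 12:C/V; 17:D/T; 20:H/I; 23:D/I; 25:I/P.
p = 9/25 = 0.360000.
d = −ln(1 − 0.360000) = −ln(0.640000) = 0.4463.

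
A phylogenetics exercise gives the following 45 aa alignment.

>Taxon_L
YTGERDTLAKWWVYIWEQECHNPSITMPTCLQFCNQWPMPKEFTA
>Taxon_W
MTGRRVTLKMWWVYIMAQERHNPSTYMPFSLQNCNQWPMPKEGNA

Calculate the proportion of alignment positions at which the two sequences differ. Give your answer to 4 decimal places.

0.3333

The sequences differ at positions 1 (Y/M), 4 (E/R), 6 (D/V), 9 (A/K), 10 (K/M), 16 (W/M), 17 (E/A), 20 (C/R), 25 (I/T), 26 (T/Y), 29 (T/F), 30 (C/S), 33 (F/N), 43 (F/G), 44 (T/N).
There are 15 differences over 45 sites, so p = 15/45 = 0.3333.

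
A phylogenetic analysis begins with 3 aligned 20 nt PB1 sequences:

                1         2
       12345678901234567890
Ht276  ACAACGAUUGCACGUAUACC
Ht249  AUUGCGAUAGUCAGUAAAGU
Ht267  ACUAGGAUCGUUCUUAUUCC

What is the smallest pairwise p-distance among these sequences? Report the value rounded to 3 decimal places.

0.350

Pairwise Hamming distances:
  Ht276 vs Ht249: 10
  Ht276 vs Ht267: 7
  Ht249 vs Ht267: 11
The smallest is 7 mismatches, between Ht276 and Ht267; p = 7/20 = 0.350.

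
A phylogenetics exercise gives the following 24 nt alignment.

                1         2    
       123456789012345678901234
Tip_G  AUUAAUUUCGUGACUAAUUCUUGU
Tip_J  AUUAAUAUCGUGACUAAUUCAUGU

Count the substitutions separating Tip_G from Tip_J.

The sequences differ at positions 7 (U/A), 21 (U/A).
That gives 2 mismatches out of 24 aligned sites, so the Hamming distance is 2.

2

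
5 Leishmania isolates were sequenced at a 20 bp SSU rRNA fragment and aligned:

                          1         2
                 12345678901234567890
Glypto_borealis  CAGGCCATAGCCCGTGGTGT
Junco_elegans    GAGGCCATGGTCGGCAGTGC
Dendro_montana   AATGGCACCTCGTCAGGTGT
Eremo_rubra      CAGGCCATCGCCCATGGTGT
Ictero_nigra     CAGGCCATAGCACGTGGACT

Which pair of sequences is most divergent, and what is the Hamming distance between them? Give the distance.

Pairwise Hamming distances:
  Glypto_borealis vs Junco_elegans: 7
  Glypto_borealis vs Dendro_montana: 10
  Glypto_borealis vs Eremo_rubra: 2
  Glypto_borealis vs Ictero_nigra: 3
  Junco_elegans vs Dendro_montana: 13
  Junco_elegans vs Eremo_rubra: 8
  Junco_elegans vs Ictero_nigra: 10
  Dendro_montana vs Eremo_rubra: 9
  Dendro_montana vs Ictero_nigra: 12
  Eremo_rubra vs Ictero_nigra: 5
The largest is 13, between Junco_elegans and Dendro_montana.

13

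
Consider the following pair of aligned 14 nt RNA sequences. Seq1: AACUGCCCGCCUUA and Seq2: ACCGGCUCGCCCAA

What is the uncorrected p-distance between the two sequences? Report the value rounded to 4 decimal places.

0.3571

Differing sites — 2:A/C; 4:U/G; 7:C/U; 12:U/C; 13:U/A.
There are 5 differences over 14 sites, so p = 5/14 = 0.3571.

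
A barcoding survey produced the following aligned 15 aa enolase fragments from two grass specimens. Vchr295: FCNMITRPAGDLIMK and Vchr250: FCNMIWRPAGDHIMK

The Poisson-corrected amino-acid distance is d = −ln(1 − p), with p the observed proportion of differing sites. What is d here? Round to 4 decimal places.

Differing sites — 6:T/W; 12:L/H.
p = 2/15 = 0.133333.
d = −ln(1 − 0.133333) = −ln(0.866667) = 0.1431.

0.1431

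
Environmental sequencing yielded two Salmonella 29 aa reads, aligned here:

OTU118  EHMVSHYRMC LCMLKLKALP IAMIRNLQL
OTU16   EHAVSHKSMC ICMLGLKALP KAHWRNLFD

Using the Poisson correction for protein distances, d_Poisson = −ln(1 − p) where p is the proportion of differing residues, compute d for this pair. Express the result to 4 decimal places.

The sequences differ at positions 3 (M/A), 7 (Y/K), 8 (R/S), 11 (L/I), 15 (K/G), 21 (I/K), 23 (M/H), 24 (I/W), 28 (Q/F), 29 (L/D).
p = 10/29 = 0.344828.
d = −ln(1 − 0.344828) = −ln(0.655172) = 0.4229.

0.4229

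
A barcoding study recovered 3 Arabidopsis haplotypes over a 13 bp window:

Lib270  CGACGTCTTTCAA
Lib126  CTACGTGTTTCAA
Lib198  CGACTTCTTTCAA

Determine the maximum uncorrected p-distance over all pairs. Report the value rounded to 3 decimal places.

Pairwise Hamming distances:
  Lib270 vs Lib126: 2
  Lib270 vs Lib198: 1
  Lib126 vs Lib198: 3
The largest is 3 mismatches, between Lib126 and Lib198; p = 3/13 = 0.231.

0.231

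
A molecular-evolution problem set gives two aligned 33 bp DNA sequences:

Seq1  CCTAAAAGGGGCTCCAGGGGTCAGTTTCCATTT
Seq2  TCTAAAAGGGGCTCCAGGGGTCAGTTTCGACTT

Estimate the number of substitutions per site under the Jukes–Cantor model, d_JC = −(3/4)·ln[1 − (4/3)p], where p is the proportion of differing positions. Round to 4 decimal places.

Differing sites — 1:C/T; 29:C/G; 31:T/C.
p = 3/33 = 0.090909.
d = −0.75 · ln(1 − (4/3)·0.090909) = −0.75 · ln(0.878788) = −0.75 · (-0.129212) = 0.0969.

0.0969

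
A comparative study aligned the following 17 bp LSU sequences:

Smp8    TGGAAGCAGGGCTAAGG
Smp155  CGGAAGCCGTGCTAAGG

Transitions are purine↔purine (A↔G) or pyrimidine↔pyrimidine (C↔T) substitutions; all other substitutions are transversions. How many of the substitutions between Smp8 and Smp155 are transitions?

1

Mismatches occur at site 1 (T→C, transition), site 8 (A→C, transversion), site 10 (G→T, transversion).
Of the 3 differences, 1 transition and 2 transversions, so the answer is 1.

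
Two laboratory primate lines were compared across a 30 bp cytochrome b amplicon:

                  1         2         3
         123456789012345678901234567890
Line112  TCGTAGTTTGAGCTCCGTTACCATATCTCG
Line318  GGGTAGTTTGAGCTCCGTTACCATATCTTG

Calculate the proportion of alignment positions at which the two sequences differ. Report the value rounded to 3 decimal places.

0.100

The sequences differ at positions 1 (T/G), 2 (C/G), 29 (C/T).
There are 3 differences over 30 sites, so p = 3/30 = 0.100.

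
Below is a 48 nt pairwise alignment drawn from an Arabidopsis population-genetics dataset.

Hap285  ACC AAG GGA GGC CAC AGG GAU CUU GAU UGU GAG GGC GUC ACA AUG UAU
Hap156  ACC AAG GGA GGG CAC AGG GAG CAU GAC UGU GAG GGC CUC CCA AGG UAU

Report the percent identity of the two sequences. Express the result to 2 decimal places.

85.42%

The sequences differ at positions 12 (C/G), 21 (U/G), 23 (U/A), 27 (U/C), 37 (G/C), 40 (A/C), 44 (U/G).
41 of the 48 sites match, so the percent identity is 41/48 × 100 = 85.42%.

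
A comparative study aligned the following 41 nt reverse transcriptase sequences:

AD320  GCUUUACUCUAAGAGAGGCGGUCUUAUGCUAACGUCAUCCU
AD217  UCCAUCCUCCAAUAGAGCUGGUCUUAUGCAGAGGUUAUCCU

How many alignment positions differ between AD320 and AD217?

12

The sequences differ at positions 1 (G/U), 3 (U/C), 4 (U/A), 6 (A/C), 10 (U/C), 13 (G/U), 18 (G/C), 19 (C/U), 30 (U/A), 31 (A/G), 33 (C/G), 36 (C/U).
That gives 12 mismatches out of 41 aligned sites, so the Hamming distance is 12.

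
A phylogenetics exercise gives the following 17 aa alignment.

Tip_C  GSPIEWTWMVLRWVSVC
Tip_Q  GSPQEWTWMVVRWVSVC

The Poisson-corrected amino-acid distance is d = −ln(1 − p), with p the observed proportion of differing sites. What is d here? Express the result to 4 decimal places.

0.1252

Mismatches occur at site 4 (I/Q), site 11 (L/V).
p = 2/17 = 0.117647.
d = −ln(1 − 0.117647) = −ln(0.882353) = 0.1252.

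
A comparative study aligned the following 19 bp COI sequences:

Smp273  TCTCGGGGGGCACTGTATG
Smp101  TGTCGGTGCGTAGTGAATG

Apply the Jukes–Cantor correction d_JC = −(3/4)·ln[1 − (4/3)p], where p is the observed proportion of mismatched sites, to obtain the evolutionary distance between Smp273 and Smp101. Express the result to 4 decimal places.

Mismatches occur at site 2 (C/G), site 7 (G/T), site 9 (G/C), site 11 (C/T), site 13 (C/G), site 16 (T/A).
p = 6/19 = 0.315789.
d = −0.75 · ln(1 − (4/3)·0.315789) = −0.75 · ln(0.578948) = −0.75 · (-0.546543) = 0.4099.

0.4099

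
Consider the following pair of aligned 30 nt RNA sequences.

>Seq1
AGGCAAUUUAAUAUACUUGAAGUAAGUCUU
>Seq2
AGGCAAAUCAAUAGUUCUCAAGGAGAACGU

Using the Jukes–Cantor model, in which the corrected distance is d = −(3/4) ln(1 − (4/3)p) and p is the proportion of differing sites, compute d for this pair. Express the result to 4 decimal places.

0.5716

The sequences differ at positions 7 (U/A), 9 (U/C), 14 (U/G), 15 (A/U), 16 (C/U), 17 (U/C), 19 (G/C), 23 (U/G), 25 (A/G), 26 (G/A), 27 (U/A), 29 (U/G).
p = 12/30 = 0.400000.
d = −0.75 · ln(1 − (4/3)·0.400000) = −0.75 · ln(0.466667) = −0.75 · (-0.762139) = 0.5716.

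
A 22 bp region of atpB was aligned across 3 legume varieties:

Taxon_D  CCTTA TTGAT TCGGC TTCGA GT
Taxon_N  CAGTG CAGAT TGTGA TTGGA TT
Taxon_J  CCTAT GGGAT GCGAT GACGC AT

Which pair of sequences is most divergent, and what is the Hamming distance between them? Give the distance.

Pairwise Hamming distances:
  Taxon_D vs Taxon_N: 10
  Taxon_D vs Taxon_J: 11
  Taxon_N vs Taxon_J: 16
The largest is 16, between Taxon_N and Taxon_J.

16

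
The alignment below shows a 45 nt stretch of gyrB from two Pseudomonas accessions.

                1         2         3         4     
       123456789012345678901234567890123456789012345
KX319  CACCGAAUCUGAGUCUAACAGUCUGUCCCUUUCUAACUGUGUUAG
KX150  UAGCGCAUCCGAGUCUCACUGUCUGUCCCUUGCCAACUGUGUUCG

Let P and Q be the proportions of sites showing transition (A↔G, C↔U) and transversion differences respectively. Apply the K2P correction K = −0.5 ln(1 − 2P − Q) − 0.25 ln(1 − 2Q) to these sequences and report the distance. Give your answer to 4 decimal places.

0.2326

Mismatches occur at site 1 (C→U, transition), site 3 (C→G, transversion), site 6 (A→C, transversion), site 10 (U→C, transition), site 17 (A→C, transversion), site 20 (A→U, transversion), site 32 (U→G, transversion), site 34 (U→C, transition), site 44 (A→C, transversion).
Of the 9 differences, 3 transitions and 6 transversions over 45 sites: P = 3/45 = 0.066667, Q = 6/45 = 0.133333.
d = −0.5·ln(0.733333) − 0.25·ln(0.733334) = −0.5·(-0.310155) − 0.25·(-0.310154) = 0.2326.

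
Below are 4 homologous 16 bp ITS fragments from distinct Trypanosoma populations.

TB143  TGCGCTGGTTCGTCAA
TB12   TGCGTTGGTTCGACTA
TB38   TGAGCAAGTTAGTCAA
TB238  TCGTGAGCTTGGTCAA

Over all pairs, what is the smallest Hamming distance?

Pairwise Hamming distances:
  TB143 vs TB12: 3
  TB143 vs TB38: 4
  TB143 vs TB238: 7
  TB12 vs TB38: 7
  TB12 vs TB238: 9
  TB38 vs TB238: 7
The smallest is 3, between TB143 and TB12.

3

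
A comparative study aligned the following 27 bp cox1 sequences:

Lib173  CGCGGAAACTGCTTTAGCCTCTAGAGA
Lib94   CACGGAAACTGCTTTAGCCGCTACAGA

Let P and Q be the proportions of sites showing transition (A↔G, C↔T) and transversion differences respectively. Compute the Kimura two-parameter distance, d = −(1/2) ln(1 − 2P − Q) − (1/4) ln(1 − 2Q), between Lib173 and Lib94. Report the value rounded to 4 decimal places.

0.1203

The sequences differ at positions 2 (G/A, transition), 20 (T/G, transversion), 24 (G/C, transversion).
Of the 3 differences, 1 transition and 2 transversions over 27 sites: P = 1/27 = 0.037037, Q = 2/27 = 0.074074.
d = −0.5·ln(0.851852) − 0.25·ln(0.851852) = −0.5·(-0.160342) − 0.25·(-0.160342) = 0.1203.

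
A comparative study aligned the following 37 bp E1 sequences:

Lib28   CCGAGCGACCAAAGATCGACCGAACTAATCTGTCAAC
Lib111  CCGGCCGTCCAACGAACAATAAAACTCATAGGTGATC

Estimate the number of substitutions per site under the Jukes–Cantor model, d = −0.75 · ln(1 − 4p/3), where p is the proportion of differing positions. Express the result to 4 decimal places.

Mismatches occur at site 4 (A↔G), site 5 (G↔C), site 8 (A↔T), site 13 (A↔C), site 16 (T↔A), site 18 (G↔A), site 20 (C↔T), site 21 (C↔A), site 22 (G↔A), site 27 (A↔C), site 30 (C↔A), site 31 (T↔G), site 34 (C↔G), site 36 (A↔T).
p = 14/37 = 0.378378.
d = −0.75 · ln(1 − (4/3)·0.378378) = −0.75 · ln(0.495496) = −0.75 · (-0.702196) = 0.5266.

0.5266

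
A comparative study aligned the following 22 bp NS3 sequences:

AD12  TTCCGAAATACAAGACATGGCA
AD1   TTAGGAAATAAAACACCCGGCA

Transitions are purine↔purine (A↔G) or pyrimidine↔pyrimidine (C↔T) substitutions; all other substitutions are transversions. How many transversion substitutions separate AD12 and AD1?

Mismatches occur at site 3 (C↔A, transversion), site 4 (C↔G, transversion), site 11 (C↔A, transversion), site 14 (G↔C, transversion), site 17 (A↔C, transversion), site 18 (T↔C, transition).
Of the 6 differences, 1 transition and 5 transversions, so the answer is 5.

5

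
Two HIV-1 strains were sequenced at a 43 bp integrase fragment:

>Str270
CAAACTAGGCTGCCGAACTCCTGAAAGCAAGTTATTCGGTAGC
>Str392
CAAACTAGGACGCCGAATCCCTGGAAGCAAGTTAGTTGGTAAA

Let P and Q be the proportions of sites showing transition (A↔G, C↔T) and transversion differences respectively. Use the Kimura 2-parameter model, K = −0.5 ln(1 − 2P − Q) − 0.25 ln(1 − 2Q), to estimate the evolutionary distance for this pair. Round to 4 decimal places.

Differing sites — 10:C/A (Tv); 11:T/C (Ti); 18:C/T (Ti); 19:T/C (Ti); 24:A/G (Ti); 35:T/G (Tv); 37:C/T (Ti); 42:G/A (Ti); 43:C/A (Tv).
Of the 9 differences, 6 transitions and 3 transversions over 43 sites: P = 6/43 = 0.139535, Q = 3/43 = 0.069767.
d = −0.5·ln(0.651163) − 0.25·ln(0.860466) = −0.5·(-0.428995) − 0.25·(-0.150281) = 0.2521.

0.2521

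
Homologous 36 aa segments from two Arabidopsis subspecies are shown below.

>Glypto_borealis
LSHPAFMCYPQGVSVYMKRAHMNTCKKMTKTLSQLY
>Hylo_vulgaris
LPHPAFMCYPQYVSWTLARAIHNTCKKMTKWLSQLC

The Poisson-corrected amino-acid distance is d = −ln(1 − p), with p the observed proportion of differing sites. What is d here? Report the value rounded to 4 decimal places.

0.3254

Mismatches occur at site 2 (S↔P), site 12 (G↔Y), site 15 (V↔W), site 16 (Y↔T), site 17 (M↔L), site 18 (K↔A), site 21 (H↔I), site 22 (M↔H), site 31 (T↔W), site 36 (Y↔C).
p = 10/36 = 0.277778.
d = −ln(1 − 0.277778) = −ln(0.722222) = 0.3254.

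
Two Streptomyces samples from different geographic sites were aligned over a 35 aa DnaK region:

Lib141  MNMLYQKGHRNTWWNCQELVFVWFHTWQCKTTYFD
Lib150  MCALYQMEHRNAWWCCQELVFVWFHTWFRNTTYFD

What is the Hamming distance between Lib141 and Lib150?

Mismatches occur at site 2 (N↔C), site 3 (M↔A), site 7 (K↔M), site 8 (G↔E), site 12 (T↔A), site 15 (N↔C), site 28 (Q↔F), site 29 (C↔R), site 30 (K↔N).
That gives 9 mismatches out of 35 aligned sites, so the Hamming distance is 9.

9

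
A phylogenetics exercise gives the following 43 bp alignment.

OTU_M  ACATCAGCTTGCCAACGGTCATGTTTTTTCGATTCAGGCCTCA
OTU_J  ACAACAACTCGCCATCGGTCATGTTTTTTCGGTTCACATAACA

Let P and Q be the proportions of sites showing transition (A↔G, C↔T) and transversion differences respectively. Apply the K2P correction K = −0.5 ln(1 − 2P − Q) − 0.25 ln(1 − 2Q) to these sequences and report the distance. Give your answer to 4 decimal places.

0.2807

The sequences differ at positions 4 (T/A, transversion), 7 (G/A, transition), 10 (T/C, transition), 15 (A/T, transversion), 32 (A/G, transition), 37 (G/C, transversion), 38 (G/A, transition), 39 (C/T, transition), 40 (C/A, transversion), 41 (T/A, transversion).
Of the 10 differences, 5 transitions and 5 transversions over 43 sites: P = 5/43 = 0.116279, Q = 5/43 = 0.116279.
d = −0.5·ln(0.651163) − 0.25·ln(0.767442) = −0.5·(-0.428995) − 0.25·(-0.264692) = 0.2807.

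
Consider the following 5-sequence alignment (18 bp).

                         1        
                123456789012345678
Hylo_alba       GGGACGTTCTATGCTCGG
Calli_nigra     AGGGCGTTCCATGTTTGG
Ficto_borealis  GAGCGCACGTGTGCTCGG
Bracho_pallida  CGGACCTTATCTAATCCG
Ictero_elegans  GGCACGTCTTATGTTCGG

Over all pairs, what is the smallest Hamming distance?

4

Pairwise Hamming distances:
  Hylo_alba vs Calli_nigra: 5
  Hylo_alba vs Ficto_borealis: 8
  Hylo_alba vs Bracho_pallida: 7
  Hylo_alba vs Ictero_elegans: 4
  Calli_nigra vs Ficto_borealis: 12
  Calli_nigra vs Bracho_pallida: 10
  Calli_nigra vs Ictero_elegans: 7
  Ficto_borealis vs Bracho_pallida: 11
  Ficto_borealis vs Ictero_elegans: 9
  Bracho_pallida vs Ictero_elegans: 9
The smallest is 4, between Hylo_alba and Ictero_elegans.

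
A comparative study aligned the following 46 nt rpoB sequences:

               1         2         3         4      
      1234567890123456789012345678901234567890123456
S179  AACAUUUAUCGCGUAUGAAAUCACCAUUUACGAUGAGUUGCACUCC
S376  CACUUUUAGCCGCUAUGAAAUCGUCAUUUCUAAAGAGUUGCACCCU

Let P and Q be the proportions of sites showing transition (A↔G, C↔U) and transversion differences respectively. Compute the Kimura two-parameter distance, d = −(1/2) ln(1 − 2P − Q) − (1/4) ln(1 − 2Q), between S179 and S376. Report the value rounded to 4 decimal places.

The sequences differ at positions 1 (A/C, transversion), 4 (A/U, transversion), 9 (U/G, transversion), 11 (G/C, transversion), 12 (C/G, transversion), 13 (G/C, transversion), 23 (A/G, transition), 24 (C/U, transition), 30 (A/C, transversion), 31 (C/U, transition), 32 (G/A, transition), 34 (U/A, transversion), 44 (U/C, transition), 46 (C/U, transition).
Of the 14 differences, 6 transitions and 8 transversions over 46 sites: P = 6/46 = 0.130435, Q = 8/46 = 0.173913.
d = −0.5·ln(0.565217) − 0.25·ln(0.652174) = −0.5·(-0.570546) − 0.25·(-0.427444) = 0.3921.

0.3921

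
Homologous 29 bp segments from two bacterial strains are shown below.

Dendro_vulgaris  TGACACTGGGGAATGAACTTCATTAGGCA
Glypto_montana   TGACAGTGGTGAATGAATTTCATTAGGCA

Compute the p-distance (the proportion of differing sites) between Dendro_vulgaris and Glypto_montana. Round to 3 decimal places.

0.103

Differing sites — 6:C/G; 10:G/T; 18:C/T.
There are 3 differences over 29 sites, so p = 3/29 = 0.103.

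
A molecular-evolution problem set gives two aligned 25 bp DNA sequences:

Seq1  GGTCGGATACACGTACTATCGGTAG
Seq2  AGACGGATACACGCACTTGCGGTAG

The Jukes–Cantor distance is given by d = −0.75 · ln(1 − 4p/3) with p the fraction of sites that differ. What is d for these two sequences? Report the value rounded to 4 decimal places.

Differing sites — 1:G/A; 3:T/A; 14:T/C; 18:A/T; 19:T/G.
p = 5/25 = 0.200000.
d = −0.75 · ln(1 − (4/3)·0.200000) = −0.75 · ln(0.733333) = −0.75 · (-0.310155) = 0.2326.

0.2326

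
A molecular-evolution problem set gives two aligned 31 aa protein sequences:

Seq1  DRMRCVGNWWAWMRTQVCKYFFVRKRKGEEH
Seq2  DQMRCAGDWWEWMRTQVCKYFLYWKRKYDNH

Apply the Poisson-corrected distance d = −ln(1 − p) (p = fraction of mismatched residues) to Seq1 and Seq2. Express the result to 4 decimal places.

0.3895

The sequences differ at positions 2 (R/Q), 6 (V/A), 8 (N/D), 11 (A/E), 22 (F/L), 23 (V/Y), 24 (R/W), 28 (G/Y), 29 (E/D), 30 (E/N).
p = 10/31 = 0.322581.
d = −ln(1 − 0.322581) = −ln(0.677419) = 0.3895.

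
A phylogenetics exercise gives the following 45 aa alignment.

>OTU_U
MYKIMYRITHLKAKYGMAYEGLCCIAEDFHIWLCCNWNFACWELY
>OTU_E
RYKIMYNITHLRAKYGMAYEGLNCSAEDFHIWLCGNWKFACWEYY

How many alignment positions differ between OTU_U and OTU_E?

8

Mismatches occur at site 1 (M/R), site 7 (R/N), site 12 (K/R), site 23 (C/N), site 25 (I/S), site 35 (C/G), site 38 (N/K), site 44 (L/Y).
That gives 8 mismatches out of 45 aligned sites, so the Hamming distance is 8.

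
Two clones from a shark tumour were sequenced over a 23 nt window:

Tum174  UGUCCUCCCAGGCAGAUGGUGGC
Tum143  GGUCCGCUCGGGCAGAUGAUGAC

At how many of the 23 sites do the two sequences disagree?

6

Differing sites — 1:U/G; 6:U/G; 8:C/U; 10:A/G; 19:G/A; 22:G/A.
That gives 6 mismatches out of 23 aligned sites, so the Hamming distance is 6.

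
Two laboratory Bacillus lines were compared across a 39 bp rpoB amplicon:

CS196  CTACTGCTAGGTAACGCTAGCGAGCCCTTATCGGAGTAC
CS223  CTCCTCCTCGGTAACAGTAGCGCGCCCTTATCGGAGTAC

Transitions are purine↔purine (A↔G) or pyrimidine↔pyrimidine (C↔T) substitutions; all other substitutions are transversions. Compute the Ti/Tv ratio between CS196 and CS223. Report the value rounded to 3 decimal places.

Mismatches occur at site 3 (A↔C, transversion), site 6 (G↔C, transversion), site 9 (A↔C, transversion), site 16 (G↔A, transition), site 17 (C↔G, transversion), site 23 (A↔C, transversion).
Of the 6 differences, 1 transition and 5 transversions, so Ti/Tv = 1/5 = 0.200.

0.200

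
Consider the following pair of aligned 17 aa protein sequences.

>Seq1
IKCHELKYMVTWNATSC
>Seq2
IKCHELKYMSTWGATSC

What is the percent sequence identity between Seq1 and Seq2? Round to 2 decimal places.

Mismatches occur at site 10 (V↔S), site 13 (N↔G).
15 of the 17 sites match, so the percent identity is 15/17 × 100 = 88.24%.

88.24%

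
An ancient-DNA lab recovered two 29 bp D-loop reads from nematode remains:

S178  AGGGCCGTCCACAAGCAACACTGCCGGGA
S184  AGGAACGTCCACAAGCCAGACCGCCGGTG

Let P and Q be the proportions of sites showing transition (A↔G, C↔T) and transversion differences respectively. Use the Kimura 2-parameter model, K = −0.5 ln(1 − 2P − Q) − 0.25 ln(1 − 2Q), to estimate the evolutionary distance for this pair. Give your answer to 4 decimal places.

0.2921

Mismatches occur at site 4 (G/A, transition), site 5 (C/A, transversion), site 17 (A/C, transversion), site 19 (C/G, transversion), site 22 (T/C, transition), site 28 (G/T, transversion), site 29 (A/G, transition).
Of the 7 differences, 3 transitions and 4 transversions over 29 sites: P = 3/29 = 0.103448, Q = 4/29 = 0.137931.
d = −0.5·ln(0.655173) − 0.25·ln(0.724138) = −0.5·(-0.422856) − 0.25·(-0.322773) = 0.2921.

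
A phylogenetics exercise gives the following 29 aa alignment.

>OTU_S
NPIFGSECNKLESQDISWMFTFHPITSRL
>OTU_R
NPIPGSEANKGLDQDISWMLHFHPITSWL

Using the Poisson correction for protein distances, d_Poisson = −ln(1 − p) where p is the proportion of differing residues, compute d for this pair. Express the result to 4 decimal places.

0.3228

Differing sites — 4:F/P; 8:C/A; 11:L/G; 12:E/L; 13:S/D; 20:F/L; 21:T/H; 28:R/W.
p = 8/29 = 0.275862.
d = −ln(1 − 0.275862) = −ln(0.724138) = 0.3228.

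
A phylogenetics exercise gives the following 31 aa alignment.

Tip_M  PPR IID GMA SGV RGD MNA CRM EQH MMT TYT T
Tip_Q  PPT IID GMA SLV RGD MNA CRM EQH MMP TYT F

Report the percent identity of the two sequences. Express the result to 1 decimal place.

Mismatches occur at site 3 (R↔T), site 11 (G↔L), site 27 (T↔P), site 31 (T↔F).
27 of the 31 sites match, so the percent identity is 27/31 × 100 = 87.1%.

87.1%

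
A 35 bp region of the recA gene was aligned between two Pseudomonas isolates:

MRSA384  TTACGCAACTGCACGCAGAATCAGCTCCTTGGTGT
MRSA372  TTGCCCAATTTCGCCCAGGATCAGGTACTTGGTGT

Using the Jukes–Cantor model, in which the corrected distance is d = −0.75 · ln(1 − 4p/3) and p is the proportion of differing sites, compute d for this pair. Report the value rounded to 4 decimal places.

0.3149

Mismatches occur at site 3 (A↔G), site 5 (G↔C), site 9 (C↔T), site 11 (G↔T), site 13 (A↔G), site 15 (G↔C), site 19 (A↔G), site 25 (C↔G), site 27 (C↔A).
p = 9/35 = 0.257143.
d = −0.75 · ln(1 − (4/3)·0.257143) = −0.75 · ln(0.657143) = −0.75 · (-0.419854) = 0.3149.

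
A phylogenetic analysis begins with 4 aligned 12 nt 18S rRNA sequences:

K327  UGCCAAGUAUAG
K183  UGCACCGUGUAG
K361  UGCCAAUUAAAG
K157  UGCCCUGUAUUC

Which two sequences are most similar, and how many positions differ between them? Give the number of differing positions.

Pairwise Hamming distances:
  K327 vs K183: 4
  K327 vs K361: 2
  K327 vs K157: 4
  K183 vs K361: 6
  K183 vs K157: 5
  K361 vs K157: 6
The smallest is 2, between K327 and K361.

2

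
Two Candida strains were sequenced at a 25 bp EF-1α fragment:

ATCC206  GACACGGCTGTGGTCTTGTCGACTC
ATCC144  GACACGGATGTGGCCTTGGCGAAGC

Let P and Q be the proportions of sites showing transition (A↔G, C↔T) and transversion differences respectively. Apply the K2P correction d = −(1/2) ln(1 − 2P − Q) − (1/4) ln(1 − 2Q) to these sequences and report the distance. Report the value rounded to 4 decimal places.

0.2336

The sequences differ at positions 8 (C/A, transversion), 14 (T/C, transition), 19 (T/G, transversion), 23 (C/A, transversion), 24 (T/G, transversion).
Of the 5 differences, 1 transition and 4 transversions over 25 sites: P = 1/25 = 0.040000, Q = 4/25 = 0.160000.
d = −0.5·ln(0.760000) − 0.25·ln(0.680000) = −0.5·(-0.274437) − 0.25·(-0.385662) = 0.2336.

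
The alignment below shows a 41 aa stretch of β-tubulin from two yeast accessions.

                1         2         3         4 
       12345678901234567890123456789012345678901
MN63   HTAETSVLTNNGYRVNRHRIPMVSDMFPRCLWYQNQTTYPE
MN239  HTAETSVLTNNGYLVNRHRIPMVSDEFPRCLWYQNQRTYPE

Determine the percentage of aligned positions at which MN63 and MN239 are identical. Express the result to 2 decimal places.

92.68%

The sequences differ at positions 14 (R/L), 26 (M/E), 37 (T/R).
38 of the 41 sites match, so the percent identity is 38/41 × 100 = 92.68%.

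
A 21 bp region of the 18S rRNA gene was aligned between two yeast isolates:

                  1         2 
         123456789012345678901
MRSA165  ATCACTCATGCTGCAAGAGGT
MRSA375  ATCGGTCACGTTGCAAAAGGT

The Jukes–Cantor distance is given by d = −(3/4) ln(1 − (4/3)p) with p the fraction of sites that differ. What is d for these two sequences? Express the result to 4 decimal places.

Mismatches occur at site 4 (A/G), site 5 (C/G), site 9 (T/C), site 11 (C/T), site 17 (G/A).
p = 5/21 = 0.238095.
d = −0.75 · ln(1 − (4/3)·0.238095) = −0.75 · ln(0.682540) = −0.75 · (-0.381934) = 0.2865.

0.2865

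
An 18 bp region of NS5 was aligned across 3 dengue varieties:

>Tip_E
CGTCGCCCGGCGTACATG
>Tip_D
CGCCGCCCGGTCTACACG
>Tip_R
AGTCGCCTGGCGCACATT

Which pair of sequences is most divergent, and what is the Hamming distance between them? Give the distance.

Pairwise Hamming distances:
  Tip_E vs Tip_D: 4
  Tip_E vs Tip_R: 4
  Tip_D vs Tip_R: 8
The largest is 8, between Tip_D and Tip_R.

8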